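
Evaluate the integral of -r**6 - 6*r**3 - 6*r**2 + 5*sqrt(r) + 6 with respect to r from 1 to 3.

By the power rule, an antiderivative is F(r) = -r**7/7 - 3*r**4/2 + 10*r**(3/2)/3 - 2*r**3 + 6*r.
Then F(3) - F(1) = (-6579/14 + 10*sqrt(3)) - (239/42) = -9988/21 + 10*sqrt(3).

-9988/21 + 10*sqrt(3)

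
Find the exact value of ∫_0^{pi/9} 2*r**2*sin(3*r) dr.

-2/27 - pi**2/243 + 2*sqrt(3)*pi/81

Integrate by parts twice (u = r^2, dv = 2*sin(3*r) dr).
An antiderivative is F(r) = -2*r**2*cos(3*r)/3 + 4*r*sin(3*r)/9 + 4*cos(3*r)/27.
Then F(pi/9) - F(0) = (-pi**2/243 + 2/27 + 2*sqrt(3)*pi/81) - (4/27) = -2/27 - pi**2/243 + 2*sqrt(3)*pi/81.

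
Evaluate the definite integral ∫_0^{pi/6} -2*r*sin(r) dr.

Integrate by parts once (u = r, dv = -2*sin(r) dr).
An antiderivative is F(r) = 2*r*cos(r) - 2*sin(r).
Then F(pi/6) - F(0) = (-1 + sqrt(3)*pi/6) - (0) = -1 + sqrt(3)*pi/6.

-1 + sqrt(3)*pi/6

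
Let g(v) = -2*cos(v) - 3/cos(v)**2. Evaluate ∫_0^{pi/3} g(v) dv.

An antiderivative is F(v) = -2*sin(v) - 3*tan(v).
Then F(pi/3) - F(0) = (-4*sqrt(3)) - (0) = -4*sqrt(3).

-4*sqrt(3)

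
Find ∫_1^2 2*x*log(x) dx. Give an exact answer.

-3/2 + log(16)

Integrate by parts once (u = ln x, dv = 2*x dx).
An antiderivative is F(x) = x**2*(2*log(x) - 1)/2.
Then F(2) - F(1) = (-2 + log(16)) - (-1/2) = -3/2 + log(16).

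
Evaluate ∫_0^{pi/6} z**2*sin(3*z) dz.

-2/27 + pi/27

Integrate by parts twice (u = z^2, dv = sin(3*z) dz).
An antiderivative is F(z) = -z**2*cos(3*z)/3 + 2*z*sin(3*z)/9 + 2*cos(3*z)/27.
Then F(pi/6) - F(0) = (pi/27) - (2/27) = -2/27 + pi/27.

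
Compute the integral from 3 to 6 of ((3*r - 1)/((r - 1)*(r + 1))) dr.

Factor the denominator: r**2 - 1 = (r + 1)(r - 1).
Partial fractions: (3*r - 1)/((r - 1)*(r + 1)) = 2/(r + 1) + 1/(r - 1).
An antiderivative is F(r) = log(r - 1) + 2*log(r + 1).
Then F(6) - F(3) = (log(5) + 2*log(7)) - (log(32)) = -5*log(2) + log(5) + 2*log(7).

-5*log(2) + log(5) + 2*log(7)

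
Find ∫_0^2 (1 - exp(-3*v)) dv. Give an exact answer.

exp(-6)/3 + 5/3

An antiderivative is F(v) = v + exp(-3*v)/3.
Then F(2) - F(0) = (exp(-6)/3 + 2) - (1/3) = exp(-6)/3 + 5/3.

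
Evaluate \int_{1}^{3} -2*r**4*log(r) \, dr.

484/25 - 486*log(3)/5

Integrate by parts once (u = ln r, dv = -2*r**4 dr).
An antiderivative is F(r) = -2*r**5*(5*log(r) - 1)/25.
Then F(3) - F(1) = (486/25 - 486*log(3)/5) - (2/25) = 484/25 - 486*log(3)/5.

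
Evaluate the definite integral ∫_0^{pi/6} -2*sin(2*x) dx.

-1/2

An antiderivative is F(x) = cos(2*x).
Then F(pi/6) - F(0) = (1/2) - (1) = -1/2.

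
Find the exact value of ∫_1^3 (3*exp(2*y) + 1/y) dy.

-3*exp(2)/2 + log(3) + 3*exp(6)/2

An antiderivative is F(y) = 3*exp(2*y)/2 + log(y).
Then F(3) - F(1) = (log(3) + 3*exp(6)/2) - (3*exp(2)/2) = -3*exp(2)/2 + log(3) + 3*exp(6)/2.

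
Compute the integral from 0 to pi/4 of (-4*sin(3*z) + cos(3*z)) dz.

-4/3 - sqrt(2)/2

An antiderivative is F(z) = sin(3*z)/3 + 4*cos(3*z)/3.
Then F(pi/4) - F(0) = (-sqrt(2)/2) - (4/3) = -4/3 - sqrt(2)/2.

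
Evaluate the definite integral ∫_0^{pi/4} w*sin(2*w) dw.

1/4

Integrate by parts once (u = w, dv = sin(2*w) dw).
An antiderivative is F(w) = -w*cos(2*w)/2 + sin(2*w)/4.
Then F(pi/4) - F(0) = (1/4) - (0) = 1/4.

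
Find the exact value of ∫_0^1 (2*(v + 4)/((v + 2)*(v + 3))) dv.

Factor the denominator: v**2 + 5*v + 6 = (v + 3)(v + 2).
Partial fractions: 2*(v + 4)/((v + 2)*(v + 3)) = -2/(v + 3) + 4/(v + 2).
An antiderivative is F(v) = 4*log(v + 2) - 2*log(v + 3).
Then F(1) - F(0) = (log(81/16)) - (log(16/9)) = -8*log(2) + 6*log(3).

-8*log(2) + 6*log(3)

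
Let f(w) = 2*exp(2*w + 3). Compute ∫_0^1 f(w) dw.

-exp(3) + exp(5)

Let u = 2*w + 3, so du = 2 dw. When w = 0, u = 3; when w = 1, u = 5.
The integral becomes ∫ exp(u) du from 3 to 5, with antiderivative exp(u).
Back in w: F(w) = exp(2*w + 3).
Then F(1) - F(0) = (exp(5)) - (exp(3)) = -exp(3) + exp(5).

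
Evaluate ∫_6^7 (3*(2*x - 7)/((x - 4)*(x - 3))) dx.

log(8)

Factor the denominator: x**2 - 7*x + 12 = (x - 3)(x - 4).
Partial fractions: 3*(2*x - 7)/((x - 4)*(x - 3)) = 3/(x - 3) + 3/(x - 4).
An antiderivative is F(x) = 3*log(x - 4) + 3*log(x - 3).
Then F(7) - F(6) = (3*log(3) + 6*log(2)) - (3*log(2) + 3*log(3)) = log(8).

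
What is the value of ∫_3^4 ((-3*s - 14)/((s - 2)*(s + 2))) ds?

-2*log(5) - 3*log(2) + 2*log(3)

Factor the denominator: s**2 - 4 = (s + 2)(s - 2).
Partial fractions: (-3*s - 14)/((s - 2)*(s + 2)) = 2/(s + 2) - 5/(s - 2).
An antiderivative is F(s) = -5*log(s - 2) + 2*log(s + 2).
Then F(4) - F(3) = (log(9/8)) - (log(25)) = -2*log(5) - 3*log(2) + 2*log(3).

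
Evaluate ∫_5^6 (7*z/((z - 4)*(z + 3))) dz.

-5*log(2) + 6*log(3)

Factor the denominator: z**2 - z - 12 = (z + 3)(z - 4).
Partial fractions: 7*z/((z - 4)*(z + 3)) = 3/(z + 3) + 4/(z - 4).
An antiderivative is F(z) = 4*log(z - 4) + 3*log(z + 3).
Then F(6) - F(5) = (4*log(2) + 6*log(3)) - (9*log(2)) = -5*log(2) + 6*log(3).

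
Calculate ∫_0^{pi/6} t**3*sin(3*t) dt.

-2/27 + pi**2/108

Integrate by parts 3 times (u = t^3, dv = sin(3*t) dt).
An antiderivative is F(t) = -t**3*cos(3*t)/3 + t**2*sin(3*t)/3 + 2*t*cos(3*t)/9 - 2*sin(3*t)/27.
Then F(pi/6) - F(0) = (-2/27 + pi**2/108) - (0) = -2/27 + pi**2/108.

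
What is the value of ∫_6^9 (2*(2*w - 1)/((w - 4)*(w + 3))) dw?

Factor the denominator: w**2 - w - 12 = (w + 3)(w - 4).
Partial fractions: 2*(2*w - 1)/((w - 4)*(w + 3)) = 2/(w + 3) + 2/(w - 4).
An antiderivative is F(w) = 2*log(w - 4) + 2*log(w + 3).
Then F(9) - F(6) = (2*log(3) + 4*log(2) + 2*log(5)) - (2*log(2) + 4*log(3)) = log(100/9).

log(100/9)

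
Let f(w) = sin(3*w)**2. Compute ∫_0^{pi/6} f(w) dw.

pi/12

Use the identity sin^2(3*w) = (1 - cos(6*w))/2.
An antiderivative is F(w) = w/2 - sin(6*w)/12.
Then F(pi/6) - F(0) = (pi/12) - (0) = pi/12.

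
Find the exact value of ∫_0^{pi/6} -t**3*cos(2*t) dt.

-3/16 - pi**2/96 - sqrt(3)*pi**3/864 + sqrt(3)*pi/16

Integrate by parts 3 times (u = t^3, dv = -cos(2*t) dt).
An antiderivative is F(t) = -t**3*sin(2*t)/2 - 3*t**2*cos(2*t)/4 + 3*t*sin(2*t)/4 + 3*cos(2*t)/8.
Then F(pi/6) - F(0) = (-pi**2/96 - sqrt(3)*pi**3/864 + 3/16 + sqrt(3)*pi/16) - (3/8) = -3/16 - pi**2/96 - sqrt(3)*pi**3/864 + sqrt(3)*pi/16.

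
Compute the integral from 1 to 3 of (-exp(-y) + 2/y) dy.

-exp(-1) + exp(-3) + 2*log(3)

An antiderivative is F(y) = 2*log(y) + exp(-y).
Then F(3) - F(1) = (exp(-3) + 2*log(3)) - (exp(-1)) = -exp(-1) + exp(-3) + 2*log(3).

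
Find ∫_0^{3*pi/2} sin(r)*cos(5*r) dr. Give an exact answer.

1/6

Use the identity sin(r)cos(5*r) = [sin(6*r) + sin(-4*r)]/2.
An antiderivative is F(r) = cos(4*r)/8 - cos(6*r)/12.
Then F(3*pi/2) - F(0) = (5/24) - (1/24) = 1/6.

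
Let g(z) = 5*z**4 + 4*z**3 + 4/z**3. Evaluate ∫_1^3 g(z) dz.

2914/9

By the power rule, an antiderivative is F(z) = z**5 + z**4 - 2/z**2.
Then F(3) - F(1) = (2914/9) - (0) = 2914/9.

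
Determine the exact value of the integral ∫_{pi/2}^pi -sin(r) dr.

An antiderivative is F(r) = cos(r).
Then F(pi) - F(pi/2) = (-1) - (0) = -1.

-1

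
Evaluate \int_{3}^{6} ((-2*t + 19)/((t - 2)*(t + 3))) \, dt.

Factor the denominator: t**2 + t - 6 = (t + 3)(t - 2).
Partial fractions: (-2*t + 19)/((t - 2)*(t + 3)) = -5/(t + 3) + 3/(t - 2).
An antiderivative is F(t) = 3*log(t - 2) - 5*log(t + 3).
Then F(6) - F(3) = (-10*log(3) + 6*log(2)) - (-5*log(3) - 5*log(2)) = -5*log(3) + 11*log(2).

-5*log(3) + 11*log(2)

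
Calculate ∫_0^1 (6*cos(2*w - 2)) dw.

Let u = 2*w - 2, so du = 2 dw. When w = 0, u = -2; when w = 1, u = 0.
The integral becomes 3·∫ cos(u) du from -2 to 0, with antiderivative 3*sin(u).
Back in w: F(w) = 3*sin(2*w - 2).
Then F(1) - F(0) = (0) - (-3*sin(2)) = 3*sin(2).

3*sin(2)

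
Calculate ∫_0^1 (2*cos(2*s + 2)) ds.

Let u = 2*s + 2, so du = 2 ds. When s = 0, u = 2; when s = 1, u = 4.
The integral becomes ∫ cos(u) du from 2 to 4, with antiderivative sin(u).
Back in s: F(s) = sin(2*s + 2).
Then F(1) - F(0) = (sin(4)) - (sin(2)) = -sin(2) + sin(4).

-sin(2) + sin(4)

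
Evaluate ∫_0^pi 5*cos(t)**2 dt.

5*pi/2

Use the identity cos^2(t) = (1 + cos(2*t))/2.
An antiderivative is F(t) = 5*t/2 + 5*sin(2*t)/4.
Then F(pi) - F(0) = (5*pi/2) - (0) = 5*pi/2.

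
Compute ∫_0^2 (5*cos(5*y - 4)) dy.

sin(4) + sin(6)

Let u = 5*y - 4, so du = 5 dy. When y = 0, u = -4; when y = 2, u = 6.
The integral becomes ∫ cos(u) du from -4 to 6, with antiderivative sin(u).
Back in y: F(y) = sin(5*y - 4).
Then F(2) - F(0) = (sin(6)) - (-sin(4)) = sin(4) + sin(6).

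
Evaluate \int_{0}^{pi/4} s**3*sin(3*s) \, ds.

sqrt(2)*(-96*pi - 128 + 9*pi**3 + 36*pi**2)/3456

Integrate by parts 3 times (u = s^3, dv = sin(3*s) ds).
An antiderivative is F(s) = -s**3*cos(3*s)/3 + s**2*sin(3*s)/3 + 2*s*cos(3*s)/9 - 2*sin(3*s)/27.
Then F(pi/4) - F(0) = (sqrt(2)*(-96*pi - 128 + 9*pi**3 + 36*pi**2)/3456) - (0) = sqrt(2)*(-96*pi - 128 + 9*pi**3 + 36*pi**2)/3456.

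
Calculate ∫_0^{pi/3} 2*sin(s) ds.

An antiderivative is F(s) = -2*cos(s).
Then F(pi/3) - F(0) = (-1) - (-2) = 1.

1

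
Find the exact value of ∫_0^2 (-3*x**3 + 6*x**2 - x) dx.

By the power rule, an antiderivative is F(x) = -3*x**4/4 + 2*x**3 - x**2/2.
Then F(2) - F(0) = (2) - (0) = 2.

2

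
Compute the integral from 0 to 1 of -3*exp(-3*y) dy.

-1 + exp(-3)

An antiderivative is F(y) = exp(-3*y).
Then F(1) - F(0) = (exp(-3)) - (1) = -1 + exp(-3).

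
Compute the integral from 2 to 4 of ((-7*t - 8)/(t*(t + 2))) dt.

Factor the denominator: t**2 + 2*t = (t + 2)t.
Partial fractions: (-7*t - 8)/(t*(t + 2)) = -3/(t + 2) - 4/t.
An antiderivative is F(t) = -4*log(t) - 3*log(t + 2).
Then F(4) - F(2) = (-11*log(2) - 3*log(3)) - (-10*log(2)) = -log(54).

-log(54)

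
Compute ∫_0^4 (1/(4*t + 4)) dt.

log(5)/4

An antiderivative is F(t) = log(4*t + 4)/4.
Then F(4) - F(0) = (log(20)/4) - (log(2)/2) = log(5)/4.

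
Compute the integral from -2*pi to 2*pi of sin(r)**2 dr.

Use the identity sin^2(r) = (1 - cos(2*r))/2.
An antiderivative is F(r) = r/2 - sin(2*r)/4.
Then F(2*pi) - F(-2*pi) = (pi) - (-pi) = 2*pi.

2*pi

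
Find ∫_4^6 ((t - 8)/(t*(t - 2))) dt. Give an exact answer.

Factor the denominator: t**2 - 2*t = t(t - 2).
Partial fractions: (t - 8)/(t*(t - 2)) = 4/t - 3/(t - 2).
An antiderivative is F(t) = 4*log(t) - 3*log(t - 2).
Then F(6) - F(4) = (log(81/4)) - (log(32)) = -7*log(2) + 4*log(3).

-7*log(2) + 4*log(3)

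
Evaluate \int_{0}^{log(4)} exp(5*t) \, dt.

1023/5

Let u = exp(t), so du = exp(t) dt. When t = 0, u = 1; when t = log(4), u = 4.
The integral becomes ∫ u**4 du from 1 to 4, with antiderivative u**5/5.
Back in t: F(t) = exp(5*t)/5.
Then F(log(4)) - F(0) = (1024/5) - (1/5) = 1023/5.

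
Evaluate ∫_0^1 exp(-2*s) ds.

An antiderivative is F(s) = -exp(-2*s)/2.
Then F(1) - F(0) = (-exp(-2)/2) - (-1/2) = -(1 - exp(2))*exp(-2)/2.

-(1 - exp(2))*exp(-2)/2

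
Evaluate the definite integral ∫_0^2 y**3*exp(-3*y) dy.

2/27 - 122*exp(-6)/27

Integrate by parts 3 times (u = y^3, dv = exp(-3*y) dy).
An antiderivative is F(y) = (-9*y**3 - 9*y**2 - 6*y - 2)*exp(-3*y)/27.
Then F(2) - F(0) = (-122*exp(-6)/27) - (-2/27) = 2/27 - 122*exp(-6)/27.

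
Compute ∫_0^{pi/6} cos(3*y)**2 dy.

pi/12

Use the identity cos^2(3*y) = (1 + cos(6*y))/2.
An antiderivative is F(y) = y/2 + sin(6*y)/12.
Then F(pi/6) - F(0) = (pi/12) - (0) = pi/12.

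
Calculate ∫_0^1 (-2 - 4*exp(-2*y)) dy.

-4 + 2*exp(-2)

An antiderivative is F(y) = -2*y + 2*exp(-2*y).
Then F(1) - F(0) = (-2 + 2*exp(-2)) - (2) = -4 + 2*exp(-2).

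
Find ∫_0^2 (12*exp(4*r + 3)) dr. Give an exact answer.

-3*(1 - exp(8))*exp(3)

Let u = 4*r + 3, so du = 4 dr. When r = 0, u = 3; when r = 2, u = 11.
The integral becomes 3·∫ exp(u) du from 3 to 11, with antiderivative 3*exp(u).
Back in r: F(r) = 3*exp(4*r + 3).
Then F(2) - F(0) = (3*exp(11)) - (3*exp(3)) = -3*(1 - exp(8))*exp(3).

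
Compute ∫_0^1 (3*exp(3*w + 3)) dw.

-exp(3) + exp(6)

Let u = 3*w + 3, so du = 3 dw. When w = 0, u = 3; when w = 1, u = 6.
The integral becomes ∫ exp(u) du from 3 to 6, with antiderivative exp(u).
Back in w: F(w) = exp(3*w + 3).
Then F(1) - F(0) = (exp(6)) - (exp(3)) = -exp(3) + exp(6).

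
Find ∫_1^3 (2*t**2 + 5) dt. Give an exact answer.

82/3

By the power rule, an antiderivative is F(t) = 2*t**3/3 + 5*t.
Then F(3) - F(1) = (33) - (17/3) = 82/3.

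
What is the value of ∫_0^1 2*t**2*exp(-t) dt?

4 - 10*exp(-1)

Integrate by parts twice (u = t^2, dv = 2*exp(-t) dt).
An antiderivative is F(t) = (-2*t**2 - 4*t - 4)*exp(-t).
Then F(1) - F(0) = (-10*exp(-1)) - (-4) = 4 - 10*exp(-1).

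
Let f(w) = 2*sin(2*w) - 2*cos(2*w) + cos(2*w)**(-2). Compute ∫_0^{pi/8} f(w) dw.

An antiderivative is F(w) = -sin(2*w) - cos(2*w) + tan(2*w)/2.
Then F(pi/8) - F(0) = (1/2 - sqrt(2)) - (-1) = 3/2 - sqrt(2).

3/2 - sqrt(2)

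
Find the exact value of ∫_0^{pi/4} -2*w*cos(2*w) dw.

1/2 - pi/4

Integrate by parts once (u = w, dv = -2*cos(2*w) dw).
An antiderivative is F(w) = -w*sin(2*w) - cos(2*w)/2.
Then F(pi/4) - F(0) = (-pi/4) - (-1/2) = 1/2 - pi/4.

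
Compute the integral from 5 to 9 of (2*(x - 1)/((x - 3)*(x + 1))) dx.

Factor the denominator: x**2 - 2*x - 3 = (x + 1)(x - 3).
Partial fractions: 2*(x - 1)/((x - 3)*(x + 1)) = 1/(x + 1) + 1/(x - 3).
An antiderivative is F(x) = log(x - 3) + log(x + 1).
Then F(9) - F(5) = (log(60)) - (log(12)) = log(5).

log(5)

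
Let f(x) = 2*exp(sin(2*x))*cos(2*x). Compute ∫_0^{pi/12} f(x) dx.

Let u = sin(2*x), so du = 2*cos(2*x) dx. When x = 0, u = 0; when x = pi/12, u = 1/2.
The integral becomes ∫ exp(u) du from 0 to 1/2, with antiderivative exp(u).
Back in x: F(x) = exp(sin(2*x)).
Then F(pi/12) - F(0) = (exp(1/2)) - (1) = -1 + exp(1/2).

-1 + exp(1/2)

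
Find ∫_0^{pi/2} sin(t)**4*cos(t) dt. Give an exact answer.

1/5

Let u = sin(t), so du = cos(t) dt. When t = 0, u = 0; when t = pi/2, u = 1.
The integral becomes ∫ u**4 du from 0 to 1, with antiderivative u**5/5.
Back in t: F(t) = sin(t)**5/5.
Then F(pi/2) - F(0) = (1/5) - (0) = 1/5.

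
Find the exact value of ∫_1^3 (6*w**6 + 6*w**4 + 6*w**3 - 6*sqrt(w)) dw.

80084/35 - 12*sqrt(3)

By the power rule, an antiderivative is F(w) = 6*w**7/7 + 6*w**5/5 + 3*w**4/2 - 4*w**(3/2).
Then F(3) - F(1) = (160137/70 - 12*sqrt(3)) - (-31/70) = 80084/35 - 12*sqrt(3).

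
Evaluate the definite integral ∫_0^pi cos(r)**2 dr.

Use the identity cos^2(r) = (1 + cos(2*r))/2.
An antiderivative is F(r) = r/2 + sin(2*r)/4.
Then F(pi) - F(0) = (pi/2) - (0) = pi/2.

pi/2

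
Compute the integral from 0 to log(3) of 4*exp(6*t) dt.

1456/3

Let u = exp(t), so du = exp(t) dt. When t = 0, u = 1; when t = log(3), u = 3.
The integral becomes 4·∫ u**5 du from 1 to 3, with antiderivative 2*u**6/3.
Back in t: F(t) = 2*exp(6*t)/3.
Then F(log(3)) - F(0) = (486) - (2/3) = 1456/3.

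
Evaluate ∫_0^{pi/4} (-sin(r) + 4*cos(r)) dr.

-1 + 5*sqrt(2)/2

An antiderivative is F(r) = 4*sin(r) + cos(r).
Then F(pi/4) - F(0) = (5*sqrt(2)/2) - (1) = -1 + 5*sqrt(2)/2.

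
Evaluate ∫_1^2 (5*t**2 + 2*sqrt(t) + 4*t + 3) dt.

By the power rule, an antiderivative is F(t) = 4*t**(3/2)/3 + 5*t**3/3 + 2*t**2 + 3*t.
Then F(2) - F(1) = (8*sqrt(2)/3 + 82/3) - (8) = 8*sqrt(2)/3 + 58/3.

8*sqrt(2)/3 + 58/3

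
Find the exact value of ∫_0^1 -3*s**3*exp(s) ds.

-18 + 6*E

Integrate by parts 3 times (u = s^3, dv = -3*exp(s) ds).
An antiderivative is F(s) = (-3*s**3 + 9*s**2 - 18*s + 18)*exp(s).
Then F(1) - F(0) = (6*E) - (18) = -18 + 6*E.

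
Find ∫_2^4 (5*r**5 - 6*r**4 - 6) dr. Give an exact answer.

10788/5

By the power rule, an antiderivative is F(r) = 5*r**6/6 - 6*r**5/5 - 6*r.
Then F(4) - F(2) = (32408/15) - (44/15) = 10788/5.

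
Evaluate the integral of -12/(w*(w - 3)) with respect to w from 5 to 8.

Factor the denominator: w**2 - 3*w = w(w - 3).
Partial fractions: -12/(w*(w - 3)) = 4/w - 4/(w - 3).
An antiderivative is F(w) = 4*log(w) - 4*log(w - 3).
Then F(8) - F(5) = (-4*log(5) + 12*log(2)) - (-4*log(2) + 4*log(5)) = -8*log(5) + 16*log(2).

-8*log(5) + 16*log(2)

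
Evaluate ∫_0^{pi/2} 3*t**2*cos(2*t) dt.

Integrate by parts twice (u = t^2, dv = 3*cos(2*t) dt).
An antiderivative is F(t) = 3*t**2*sin(2*t)/2 + 3*t*cos(2*t)/2 - 3*sin(2*t)/4.
Then F(pi/2) - F(0) = (-3*pi/4) - (0) = -3*pi/4.

-3*pi/4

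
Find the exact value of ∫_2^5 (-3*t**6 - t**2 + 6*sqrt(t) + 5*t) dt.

By the power rule, an antiderivative is F(t) = -3*t**7/7 + 4*t**(3/2) - t**3/3 + 5*t**2/2.
Then F(5) - F(2) = (-1405375/42 + 20*sqrt(5)) - (-998/21 + 8*sqrt(2)) = -467793/14 - 8*sqrt(2) + 20*sqrt(5).

-467793/14 - 8*sqrt(2) + 20*sqrt(5)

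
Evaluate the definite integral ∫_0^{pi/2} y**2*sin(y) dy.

-2 + pi

Integrate by parts twice (u = y^2, dv = sin(y) dy).
An antiderivative is F(y) = -y**2*cos(y) + 2*y*sin(y) + 2*cos(y).
Then F(pi/2) - F(0) = (pi) - (2) = -2 + pi.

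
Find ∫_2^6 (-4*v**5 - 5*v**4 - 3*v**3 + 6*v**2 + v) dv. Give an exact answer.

-118000/3

By the power rule, an antiderivative is F(v) = -2*v**6/3 - v**5 - 3*v**4/4 + 2*v**3 + v**2/2.
Then F(6) - F(2) = (-39402) - (-206/3) = -118000/3.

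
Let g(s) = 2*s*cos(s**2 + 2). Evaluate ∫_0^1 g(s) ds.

Let u = s**2 + 2, so du = 2*s ds. When s = 0, u = 2; when s = 1, u = 3.
The integral becomes ∫ cos(u) du from 2 to 3, with antiderivative sin(u).
Back in s: F(s) = sin(s**2 + 2).
Then F(1) - F(0) = (sin(3)) - (sin(2)) = -sin(2) + sin(3).

-sin(2) + sin(3)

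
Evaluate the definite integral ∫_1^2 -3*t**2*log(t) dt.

Integrate by parts once (u = ln t, dv = -3*t**2 dt).
An antiderivative is F(t) = -t**3*(3*log(t) - 1)/3.
Then F(2) - F(1) = (8/3 - 8*log(2)) - (1/3) = 7/3 - 8*log(2).

7/3 - 8*log(2)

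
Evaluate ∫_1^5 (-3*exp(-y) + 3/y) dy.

-3*exp(-1) + 3*exp(-5) + 3*log(5)

An antiderivative is F(y) = 3*log(y) + 3*exp(-y).
Then F(5) - F(1) = (3*exp(-5) + 3*log(5)) - (3*exp(-1)) = -3*exp(-1) + 3*exp(-5) + 3*log(5).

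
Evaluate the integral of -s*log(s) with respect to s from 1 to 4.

15/4 - 16*log(2)

Integrate by parts once (u = ln s, dv = -s ds).
An antiderivative is F(s) = -s**2*(2*log(s) - 1)/4.
Then F(4) - F(1) = (4 - 16*log(2)) - (1/4) = 15/4 - 16*log(2).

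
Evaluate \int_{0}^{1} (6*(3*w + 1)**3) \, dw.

255/2

Let u = 3*w + 1, so du = 3 dw. When w = 0, u = 1; when w = 1, u = 4.
The integral becomes 2·∫ u**3 du from 1 to 4, with antiderivative u**4/2.
Back in w: F(w) = (3*w + 1)**4/2.
Then F(1) - F(0) = (128) - (1/2) = 255/2.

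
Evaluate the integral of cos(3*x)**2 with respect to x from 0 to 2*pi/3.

Use the identity cos^2(3*x) = (1 + cos(6*x))/2.
An antiderivative is F(x) = x/2 + sin(6*x)/12.
Then F(2*pi/3) - F(0) = (pi/3) - (0) = pi/3.

pi/3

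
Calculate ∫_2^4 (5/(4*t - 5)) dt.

An antiderivative is F(t) = 5*log(4*t - 5)/4.
Then F(4) - F(2) = (5*log(11)/4) - (5*log(3)/4) = -5*log(3)/4 + 5*log(11)/4.

-5*log(3)/4 + 5*log(11)/4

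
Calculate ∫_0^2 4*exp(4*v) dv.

Let u = 4*v, so du = 4 dv. When v = 0, u = 0; when v = 2, u = 8.
The integral becomes ∫ exp(u) du from 0 to 8, with antiderivative exp(u).
Back in v: F(v) = exp(4*v).
Then F(2) - F(0) = (exp(8)) - (1) = -1 + exp(8).

-1 + exp(8)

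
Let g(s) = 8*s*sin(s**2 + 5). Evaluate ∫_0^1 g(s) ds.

-4*cos(6) + 4*cos(5)

Let u = s**2 + 5, so du = 2*s ds. When s = 0, u = 5; when s = 1, u = 6.
The integral becomes 4·∫ sin(u) du from 5 to 6, with antiderivative -4*cos(u).
Back in s: F(s) = -4*cos(s**2 + 5).
Then F(1) - F(0) = (-4*cos(6)) - (-4*cos(5)) = -4*cos(6) + 4*cos(5).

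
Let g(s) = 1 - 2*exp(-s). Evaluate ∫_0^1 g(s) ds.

An antiderivative is F(s) = s + 2*exp(-s).
Then F(1) - F(0) = (2*exp(-1) + 1) - (2) = -1 + 2*exp(-1).

-1 + 2*exp(-1)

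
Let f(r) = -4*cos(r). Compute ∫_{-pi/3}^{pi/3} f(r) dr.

-4*sqrt(3)

An antiderivative is F(r) = -4*sin(r).
Then F(pi/3) - F(-pi/3) = (-2*sqrt(3)) - (2*sqrt(3)) = -4*sqrt(3).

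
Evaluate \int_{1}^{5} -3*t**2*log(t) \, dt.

Integrate by parts once (u = ln t, dv = -3*t**2 dt).
An antiderivative is F(t) = -t**3*(3*log(t) - 1)/3.
Then F(5) - F(1) = (125/3 - 125*log(5)) - (1/3) = 124/3 - 125*log(5).

124/3 - 125*log(5)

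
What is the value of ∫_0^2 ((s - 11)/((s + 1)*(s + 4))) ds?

log(3/32)

Factor the denominator: s**2 + 5*s + 4 = (s + 4)(s + 1).
Partial fractions: (s - 11)/((s + 1)*(s + 4)) = 5/(s + 4) - 4/(s + 1).
An antiderivative is F(s) = -4*log(s + 1) + 5*log(s + 4).
Then F(2) - F(0) = (log(96)) - (10*log(2)) = log(3/32).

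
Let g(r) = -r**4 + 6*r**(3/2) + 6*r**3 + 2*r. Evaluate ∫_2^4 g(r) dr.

1252/5 - 48*sqrt(2)/5

By the power rule, an antiderivative is F(r) = 12*r**(5/2)/5 - r**5/5 + 3*r**4/2 + r**2.
Then F(4) - F(2) = (272) - (48*sqrt(2)/5 + 108/5) = 1252/5 - 48*sqrt(2)/5.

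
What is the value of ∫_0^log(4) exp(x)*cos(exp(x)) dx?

Let u = exp(x), so du = exp(x) dx. When x = 0, u = 1; when x = log(4), u = 4.
The integral becomes ∫ cos(u) du from 1 to 4, with antiderivative sin(u).
Back in x: F(x) = sin(exp(x)).
Then F(log(4)) - F(0) = (sin(4)) - (sin(1)) = -sin(1) + sin(4).

-sin(1) + sin(4)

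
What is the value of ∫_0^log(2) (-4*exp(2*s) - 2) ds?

-6 - 2*log(2)

An antiderivative is F(s) = -2*exp(2*s) - 2*s.
Then F(log(2)) - F(0) = (-8 - 2*log(2)) - (-2) = -6 - 2*log(2).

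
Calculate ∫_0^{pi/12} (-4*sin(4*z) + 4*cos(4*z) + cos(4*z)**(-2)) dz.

-1/2 + 3*sqrt(3)/4

An antiderivative is F(z) = sin(4*z) + cos(4*z) + tan(4*z)/4.
Then F(pi/12) - F(0) = (1/2 + 3*sqrt(3)/4) - (1) = -1/2 + 3*sqrt(3)/4.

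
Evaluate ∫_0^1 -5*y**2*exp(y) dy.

10 - 5*E

Integrate by parts twice (u = y^2, dv = -5*exp(y) dy).
An antiderivative is F(y) = (-5*y**2 + 10*y - 10)*exp(y).
Then F(1) - F(0) = (-5*E) - (-10) = 10 - 5*E.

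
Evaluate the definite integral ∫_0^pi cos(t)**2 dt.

Use the identity cos^2(t) = (1 + cos(2*t))/2.
An antiderivative is F(t) = t/2 + sin(2*t)/4.
Then F(pi) - F(0) = (pi/2) - (0) = pi/2.

pi/2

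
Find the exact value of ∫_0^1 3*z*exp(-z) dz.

3 - 6*exp(-1)

Integrate by parts once (u = z, dv = 3*exp(-z) dz).
An antiderivative is F(z) = (-3*z - 3)*exp(-z).
Then F(1) - F(0) = (-6*exp(-1)) - (-3) = 3 - 6*exp(-1).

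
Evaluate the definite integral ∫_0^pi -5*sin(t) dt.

An antiderivative is F(t) = 5*cos(t).
Then F(pi) - F(0) = (-5) - (5) = -10.

-10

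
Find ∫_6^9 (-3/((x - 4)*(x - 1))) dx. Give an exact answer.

log(16/25)

Factor the denominator: x**2 - 5*x + 4 = (x - 1)(x - 4).
Partial fractions: -3/((x - 4)*(x - 1)) = 1/(x - 1) - 1/(x - 4).
An antiderivative is F(x) = -log(x - 4) + log(x - 1).
Then F(9) - F(6) = (log(8/5)) - (log(5/2)) = log(16/25).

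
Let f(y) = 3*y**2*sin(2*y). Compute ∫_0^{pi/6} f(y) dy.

Integrate by parts twice (u = y^2, dv = 3*sin(2*y) dy).
An antiderivative is F(y) = -3*y**2*cos(2*y)/2 + 3*y*sin(2*y)/2 + 3*cos(2*y)/4.
Then F(pi/6) - F(0) = (-pi**2/48 + 3/8 + sqrt(3)*pi/8) - (3/4) = -3/8 - pi**2/48 + sqrt(3)*pi/8.

-3/8 - pi**2/48 + sqrt(3)*pi/8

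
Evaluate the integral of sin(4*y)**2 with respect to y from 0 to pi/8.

Use the identity sin^2(4*y) = (1 - cos(8*y))/2.
An antiderivative is F(y) = y/2 - sin(8*y)/16.
Then F(pi/8) - F(0) = (pi/16) - (0) = pi/16.

pi/16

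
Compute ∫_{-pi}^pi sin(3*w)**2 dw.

pi

Use the identity sin^2(3*w) = (1 - cos(6*w))/2.
An antiderivative is F(w) = w/2 - sin(6*w)/12.
Then F(pi) - F(-pi) = (pi/2) - (-pi/2) = pi.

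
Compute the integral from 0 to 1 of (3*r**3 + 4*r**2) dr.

By the power rule, an antiderivative is F(r) = 3*r**4/4 + 4*r**3/3.
Then F(1) - F(0) = (25/12) - (0) = 25/12.

25/12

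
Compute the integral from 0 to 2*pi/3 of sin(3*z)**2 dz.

Use the identity sin^2(3*z) = (1 - cos(6*z))/2.
An antiderivative is F(z) = z/2 - sin(6*z)/12.
Then F(2*pi/3) - F(0) = (pi/3) - (0) = pi/3.

pi/3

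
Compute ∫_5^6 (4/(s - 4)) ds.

log(16)

An antiderivative is F(s) = 4*log(s - 4).
Then F(6) - F(5) = (log(16)) - (0) = log(16).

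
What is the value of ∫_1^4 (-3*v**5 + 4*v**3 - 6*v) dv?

-3675/2

By the power rule, an antiderivative is F(v) = -v**6/2 + v**4 - 3*v**2.
Then F(4) - F(1) = (-1840) - (-5/2) = -3675/2.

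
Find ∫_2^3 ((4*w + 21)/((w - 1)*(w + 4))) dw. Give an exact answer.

Factor the denominator: w**2 + 3*w - 4 = (w + 4)(w - 1).
Partial fractions: (4*w + 21)/((w - 1)*(w + 4)) = -1/(w + 4) + 5/(w - 1).
An antiderivative is F(w) = 5*log(w - 1) - log(w + 4).
Then F(3) - F(2) = (log(32/7)) - (-log(6)) = -log(7) + log(3) + 6*log(2).

-log(7) + log(3) + 6*log(2)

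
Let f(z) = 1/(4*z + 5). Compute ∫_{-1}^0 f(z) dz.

log(5)/4

An antiderivative is F(z) = log(4*z + 5)/4.
Then F(0) - F(-1) = (log(5)/4) - (0) = log(5)/4.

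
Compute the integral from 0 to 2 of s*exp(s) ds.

1 + exp(2)

Integrate by parts once (u = s, dv = exp(s) ds).
An antiderivative is F(s) = (s - 1)*exp(s).
Then F(2) - F(0) = (exp(2)) - (-1) = 1 + exp(2).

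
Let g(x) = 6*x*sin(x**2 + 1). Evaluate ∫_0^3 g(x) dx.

Let u = x**2 + 1, so du = 2*x dx. When x = 0, u = 1; when x = 3, u = 10.
The integral becomes 3·∫ sin(u) du from 1 to 10, with antiderivative -3*cos(u).
Back in x: F(x) = -3*cos(x**2 + 1).
Then F(3) - F(0) = (-3*cos(10)) - (-3*cos(1)) = 3*cos(1) - 3*cos(10).

3*cos(1) - 3*cos(10)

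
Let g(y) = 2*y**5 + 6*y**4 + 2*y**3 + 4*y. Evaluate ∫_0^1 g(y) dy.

By the power rule, an antiderivative is F(y) = y**6/3 + 6*y**5/5 + y**4/2 + 2*y**2.
Then F(1) - F(0) = (121/30) - (0) = 121/30.

121/30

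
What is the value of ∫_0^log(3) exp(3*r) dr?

Let u = exp(r), so du = exp(r) dr. When r = 0, u = 1; when r = log(3), u = 3.
The integral becomes ∫ u**2 du from 1 to 3, with antiderivative u**3/3.
Back in r: F(r) = exp(3*r)/3.
Then F(log(3)) - F(0) = (9) - (1/3) = 26/3.

26/3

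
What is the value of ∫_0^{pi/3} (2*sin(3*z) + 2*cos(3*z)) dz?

4/3

An antiderivative is F(z) = 2*sin(3*z)/3 - 2*cos(3*z)/3.
Then F(pi/3) - F(0) = (2/3) - (-2/3) = 4/3.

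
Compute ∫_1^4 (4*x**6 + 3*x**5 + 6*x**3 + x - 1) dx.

By the power rule, an antiderivative is F(x) = 4*x**7/7 + x**6/2 + 3*x**4/2 + x**2/2 - x.
Then F(4) - F(1) = (82588/7) - (29/14) = 165147/14.

165147/14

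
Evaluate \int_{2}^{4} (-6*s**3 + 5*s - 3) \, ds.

By the power rule, an antiderivative is F(s) = -3*s**4/2 + 5*s**2/2 - 3*s.
Then F(4) - F(2) = (-356) - (-20) = -336.

-336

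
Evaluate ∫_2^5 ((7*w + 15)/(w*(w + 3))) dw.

Factor the denominator: w**2 + 3*w = (w + 3)w.
Partial fractions: (7*w + 15)/(w*(w + 3)) = 2/(w + 3) + 5/w.
An antiderivative is F(w) = 5*log(w) + 2*log(w + 3).
Then F(5) - F(2) = (6*log(2) + 5*log(5)) - (2*log(5) + 5*log(2)) = log(2) + 3*log(5).

log(2) + 3*log(5)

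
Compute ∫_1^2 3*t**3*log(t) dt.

-45/16 + 12*log(2)

Integrate by parts once (u = ln t, dv = 3*t**3 dt).
An antiderivative is F(t) = 3*t**4*(4*log(t) - 1)/16.
Then F(2) - F(1) = (-3 + 12*log(2)) - (-3/16) = -45/16 + 12*log(2).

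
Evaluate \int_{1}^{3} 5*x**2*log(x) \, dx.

-130/9 + 45*log(3)

Integrate by parts once (u = ln x, dv = 5*x**2 dx).
An antiderivative is F(x) = 5*x**3*(3*log(x) - 1)/9.
Then F(3) - F(1) = (-15 + 45*log(3)) - (-5/9) = -130/9 + 45*log(3).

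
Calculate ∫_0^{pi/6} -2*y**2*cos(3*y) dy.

4/27 - pi**2/54

Integrate by parts twice (u = y^2, dv = -2*cos(3*y) dy).
An antiderivative is F(y) = -2*y**2*sin(3*y)/3 - 4*y*cos(3*y)/9 + 4*sin(3*y)/27.
Then F(pi/6) - F(0) = (4/27 - pi**2/54) - (0) = 4/27 - pi**2/54.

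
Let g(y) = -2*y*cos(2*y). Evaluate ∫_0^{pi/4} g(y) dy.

1/2 - pi/4

Integrate by parts once (u = y, dv = -2*cos(2*y) dy).
An antiderivative is F(y) = -y*sin(2*y) - cos(2*y)/2.
Then F(pi/4) - F(0) = (-pi/4) - (-1/2) = 1/2 - pi/4.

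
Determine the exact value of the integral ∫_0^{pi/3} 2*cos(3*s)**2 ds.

Use the identity cos^2(3*s) = (1 + cos(6*s))/2.
An antiderivative is F(s) = s + sin(6*s)/6.
Then F(pi/3) - F(0) = (pi/3) - (0) = pi/3.

pi/3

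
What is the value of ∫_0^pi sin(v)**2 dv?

Use the identity sin^2(v) = (1 - cos(2*v))/2.
An antiderivative is F(v) = v/2 - sin(2*v)/4.
Then F(pi) - F(0) = (pi/2) - (0) = pi/2.

pi/2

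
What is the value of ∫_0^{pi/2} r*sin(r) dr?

1

Integrate by parts once (u = r, dv = sin(r) dr).
An antiderivative is F(r) = -r*cos(r) + sin(r).
Then F(pi/2) - F(0) = (1) - (0) = 1.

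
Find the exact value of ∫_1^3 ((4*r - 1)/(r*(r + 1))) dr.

Factor the denominator: r**2 + r = (r + 1)r.
Partial fractions: (4*r - 1)/(r*(r + 1)) = 5/(r + 1) - 1/r.
An antiderivative is F(r) = -log(r) + 5*log(r + 1).
Then F(3) - F(1) = (-log(3) + 10*log(2)) - (log(32)) = log(32/3).

log(32/3)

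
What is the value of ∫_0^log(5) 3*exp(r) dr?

12

An antiderivative is F(r) = 3*exp(r).
Then F(log(5)) - F(0) = (15) - (3) = 12.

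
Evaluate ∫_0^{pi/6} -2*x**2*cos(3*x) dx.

4/27 - pi**2/54

Integrate by parts twice (u = x^2, dv = -2*cos(3*x) dx).
An antiderivative is F(x) = -2*x**2*sin(3*x)/3 - 4*x*cos(3*x)/9 + 4*sin(3*x)/27.
Then F(pi/6) - F(0) = (4/27 - pi**2/54) - (0) = 4/27 - pi**2/54.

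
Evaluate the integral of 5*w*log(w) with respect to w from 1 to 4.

-75/4 + 80*log(2)

Integrate by parts once (u = ln w, dv = 5*w dw).
An antiderivative is F(w) = 5*w**2*(2*log(w) - 1)/4.
Then F(4) - F(1) = (-20 + 80*log(2)) - (-5/4) = -75/4 + 80*log(2).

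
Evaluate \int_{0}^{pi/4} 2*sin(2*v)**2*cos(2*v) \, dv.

1/3

Let u = sin(2*v), so du = 2*cos(2*v) dv. When v = 0, u = 0; when v = pi/4, u = 1.
The integral becomes ∫ u**2 du from 0 to 1, with antiderivative u**3/3.
Back in v: F(v) = sin(2*v)**3/3.
Then F(pi/4) - F(0) = (1/3) - (0) = 1/3.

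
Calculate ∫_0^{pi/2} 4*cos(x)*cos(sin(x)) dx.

4*sin(1)

Let u = sin(x), so du = cos(x) dx. When x = 0, u = 0; when x = pi/2, u = 1.
The integral becomes 4·∫ cos(u) du from 0 to 1, with antiderivative 4*sin(u).
Back in x: F(x) = 4*sin(sin(x)).
Then F(pi/2) - F(0) = (4*sin(1)) - (0) = 4*sin(1).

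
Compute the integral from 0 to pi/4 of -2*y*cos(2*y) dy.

Integrate by parts once (u = y, dv = -2*cos(2*y) dy).
An antiderivative is F(y) = -y*sin(2*y) - cos(2*y)/2.
Then F(pi/4) - F(0) = (-pi/4) - (-1/2) = 1/2 - pi/4.

1/2 - pi/4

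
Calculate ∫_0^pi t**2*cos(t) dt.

-2*pi

Integrate by parts twice (u = t^2, dv = cos(t) dt).
An antiderivative is F(t) = t**2*sin(t) + 2*t*cos(t) - 2*sin(t).
Then F(pi) - F(0) = (-2*pi) - (0) = -2*pi.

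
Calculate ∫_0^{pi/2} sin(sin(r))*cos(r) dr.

Let u = sin(r), so du = cos(r) dr. When r = 0, u = 0; when r = pi/2, u = 1.
The integral becomes ∫ sin(u) du from 0 to 1, with antiderivative -cos(u).
Back in r: F(r) = -cos(sin(r)).
Then F(pi/2) - F(0) = (-cos(1)) - (-1) = 1 - cos(1).

1 - cos(1)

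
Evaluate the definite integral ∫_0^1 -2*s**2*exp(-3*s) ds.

Integrate by parts twice (u = s^2, dv = -2*exp(-3*s) ds).
An antiderivative is F(s) = (18*s**2 + 12*s + 4)*exp(-3*s)/27.
Then F(1) - F(0) = (34*exp(-3)/27) - (4/27) = -4/27 + 34*exp(-3)/27.

-4/27 + 34*exp(-3)/27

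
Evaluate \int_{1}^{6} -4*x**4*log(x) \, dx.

1244 - 31104*log(6)/5

Integrate by parts once (u = ln x, dv = -4*x**4 dx).
An antiderivative is F(x) = -4*x**5*(5*log(x) - 1)/25.
Then F(6) - F(1) = (31104/25 - 31104*log(6)/5) - (4/25) = 1244 - 31104*log(6)/5.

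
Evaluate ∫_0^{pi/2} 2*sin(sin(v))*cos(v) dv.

Let u = sin(v), so du = cos(v) dv. When v = 0, u = 0; when v = pi/2, u = 1.
The integral becomes 2·∫ sin(u) du from 0 to 1, with antiderivative -2*cos(u).
Back in v: F(v) = -2*cos(sin(v)).
Then F(pi/2) - F(0) = (-2*cos(1)) - (-2) = 2 - 2*cos(1).

2 - 2*cos(1)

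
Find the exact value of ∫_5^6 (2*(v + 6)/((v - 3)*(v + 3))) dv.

Factor the denominator: v**2 - 9 = (v + 3)(v - 3).
Partial fractions: 2*(v + 6)/((v - 3)*(v + 3)) = -1/(v + 3) + 3/(v - 3).
An antiderivative is F(v) = 3*log(v - 3) - log(v + 3).
Then F(6) - F(5) = (log(3)) - (0) = log(3).

log(3)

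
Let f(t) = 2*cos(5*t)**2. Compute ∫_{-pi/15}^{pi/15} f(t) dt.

sqrt(3)/10 + 2*pi/15

Use the identity cos^2(5*t) = (1 + cos(10*t))/2.
An antiderivative is F(t) = t + sin(10*t)/10.
Then F(pi/15) - F(-pi/15) = (sqrt(3)/20 + pi/15) - (-pi/15 - sqrt(3)/20) = sqrt(3)/10 + 2*pi/15.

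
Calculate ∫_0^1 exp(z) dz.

An antiderivative is F(z) = exp(z).
Then F(1) - F(0) = (E) - (1) = -1 + E.

-1 + E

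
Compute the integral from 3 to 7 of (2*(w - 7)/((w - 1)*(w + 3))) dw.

-8*log(3) + 5*log(5)

Factor the denominator: w**2 + 2*w - 3 = (w + 3)(w - 1).
Partial fractions: 2*(w - 7)/((w - 1)*(w + 3)) = 5/(w + 3) - 3/(w - 1).
An antiderivative is F(w) = -3*log(w - 1) + 5*log(w + 3).
Then F(7) - F(3) = (-3*log(3) + 2*log(2) + 5*log(5)) - (2*log(2) + 5*log(3)) = -8*log(3) + 5*log(5).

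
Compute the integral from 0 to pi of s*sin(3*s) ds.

Integrate by parts once (u = s, dv = sin(3*s) ds).
An antiderivative is F(s) = -s*cos(3*s)/3 + sin(3*s)/9.
Then F(pi) - F(0) = (pi/3) - (0) = pi/3.

pi/3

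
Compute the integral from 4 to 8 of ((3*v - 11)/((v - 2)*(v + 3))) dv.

-4*log(7) - log(3) + 4*log(11)

Factor the denominator: v**2 + v - 6 = (v + 3)(v - 2).
Partial fractions: (3*v - 11)/((v - 2)*(v + 3)) = 4/(v + 3) - 1/(v - 2).
An antiderivative is F(v) = -log(v - 2) + 4*log(v + 3).
Then F(8) - F(4) = (-log(3) - log(2) + 4*log(11)) - (-log(2) + 4*log(7)) = -4*log(7) - log(3) + 4*log(11).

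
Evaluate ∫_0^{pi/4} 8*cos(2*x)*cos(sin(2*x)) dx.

4*sin(1)

Let u = sin(2*x), so du = 2*cos(2*x) dx. When x = 0, u = 0; when x = pi/4, u = 1.
The integral becomes 4·∫ cos(u) du from 0 to 1, with antiderivative 4*sin(u).
Back in x: F(x) = 4*sin(sin(2*x)).
Then F(pi/4) - F(0) = (4*sin(1)) - (0) = 4*sin(1).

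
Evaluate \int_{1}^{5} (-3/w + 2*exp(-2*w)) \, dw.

An antiderivative is F(w) = -3*log(w) - exp(-2*w).
Then F(5) - F(1) = (-3*log(5) - exp(-10)) - (-exp(-2)) = -3*log(5) - exp(-10) + exp(-2).

-3*log(5) - exp(-10) + exp(-2)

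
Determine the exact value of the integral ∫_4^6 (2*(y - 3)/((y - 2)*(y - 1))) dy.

Factor the denominator: y**2 - 3*y + 2 = (y - 1)(y - 2).
Partial fractions: 2*(y - 3)/((y - 2)*(y - 1)) = 4/(y - 1) - 2/(y - 2).
An antiderivative is F(y) = -2*log(y - 2) + 4*log(y - 1).
Then F(6) - F(4) = (-4*log(2) + 4*log(5)) - (log(81/4)) = -4*log(3) - 2*log(2) + 4*log(5).

-4*log(3) - 2*log(2) + 4*log(5)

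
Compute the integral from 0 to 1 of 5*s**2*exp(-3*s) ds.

10/27 - 85*exp(-3)/27

Integrate by parts twice (u = s^2, dv = 5*exp(-3*s) ds).
An antiderivative is F(s) = (-45*s**2 - 30*s - 10)*exp(-3*s)/27.
Then F(1) - F(0) = (-85*exp(-3)/27) - (-10/27) = 10/27 - 85*exp(-3)/27.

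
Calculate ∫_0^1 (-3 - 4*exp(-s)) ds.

An antiderivative is F(s) = -3*s + 4*exp(-s).
Then F(1) - F(0) = (-3 + 4*exp(-1)) - (4) = -7 + 4*exp(-1).

-7 + 4*exp(-1)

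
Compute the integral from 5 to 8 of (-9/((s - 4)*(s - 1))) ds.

Factor the denominator: s**2 - 5*s + 4 = (s - 1)(s - 4).
Partial fractions: -9/((s - 4)*(s - 1)) = 3/(s - 1) - 3/(s - 4).
An antiderivative is F(s) = -3*log(s - 4) + 3*log(s - 1).
Then F(8) - F(5) = (-6*log(2) + 3*log(7)) - (log(64)) = -12*log(2) + 3*log(7).

-12*log(2) + 3*log(7)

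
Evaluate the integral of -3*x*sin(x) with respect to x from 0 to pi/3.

Integrate by parts once (u = x, dv = -3*sin(x) dx).
An antiderivative is F(x) = 3*x*cos(x) - 3*sin(x).
Then F(pi/3) - F(0) = (-3*sqrt(3)/2 + pi/2) - (0) = -3*sqrt(3)/2 + pi/2.

-3*sqrt(3)/2 + pi/2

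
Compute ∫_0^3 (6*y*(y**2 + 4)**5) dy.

Let u = y**2 + 4, so du = 2*y dy. When y = 0, u = 4; when y = 3, u = 13.
The integral becomes 3·∫ u**5 du from 4 to 13, with antiderivative u**6/2.
Back in y: F(y) = (y**2 + 4)**6/2.
Then F(3) - F(0) = (4826809/2) - (2048) = 4822713/2.

4822713/2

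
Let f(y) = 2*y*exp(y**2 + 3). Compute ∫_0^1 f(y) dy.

Let u = y**2 + 3, so du = 2*y dy. When y = 0, u = 3; when y = 1, u = 4.
The integral becomes ∫ exp(u) du from 3 to 4, with antiderivative exp(u).
Back in y: F(y) = exp(y**2 + 3).
Then F(1) - F(0) = (exp(4)) - (exp(3)) = -exp(3) + exp(4).

-exp(3) + exp(4)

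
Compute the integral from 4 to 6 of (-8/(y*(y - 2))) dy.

Factor the denominator: y**2 - 2*y = y(y - 2).
Partial fractions: -8/(y*(y - 2)) = 4/y - 4/(y - 2).
An antiderivative is F(y) = 4*log(y) - 4*log(y - 2).
Then F(6) - F(4) = (log(81/16)) - (log(16)) = -8*log(2) + 4*log(3).

-8*log(2) + 4*log(3)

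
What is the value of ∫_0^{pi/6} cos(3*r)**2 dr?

Use the identity cos^2(3*r) = (1 + cos(6*r))/2.
An antiderivative is F(r) = r/2 + sin(6*r)/12.
Then F(pi/6) - F(0) = (pi/12) - (0) = pi/12.

pi/12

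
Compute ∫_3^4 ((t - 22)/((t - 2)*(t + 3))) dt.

-9*log(2) - 5*log(3) + 5*log(7)

Factor the denominator: t**2 + t - 6 = (t + 3)(t - 2).
Partial fractions: (t - 22)/((t - 2)*(t + 3)) = 5/(t + 3) - 4/(t - 2).
An antiderivative is F(t) = -4*log(t - 2) + 5*log(t + 3).
Then F(4) - F(3) = (-4*log(2) + 5*log(7)) - (5*log(2) + 5*log(3)) = -9*log(2) - 5*log(3) + 5*log(7).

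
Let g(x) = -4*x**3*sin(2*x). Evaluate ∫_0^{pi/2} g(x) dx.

pi*(6 - pi**2)/4

Integrate by parts 3 times (u = x^3, dv = -4*sin(2*x) dx).
An antiderivative is F(x) = 2*x**3*cos(2*x) - 3*x**2*sin(2*x) - 3*x*cos(2*x) + 3*sin(2*x)/2.
Then F(pi/2) - F(0) = (pi*(6 - pi**2)/4) - (0) = pi*(6 - pi**2)/4.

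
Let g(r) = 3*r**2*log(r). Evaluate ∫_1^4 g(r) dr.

Integrate by parts once (u = ln r, dv = 3*r**2 dr).
An antiderivative is F(r) = r**3*(3*log(r) - 1)/3.
Then F(4) - F(1) = (-64/3 + 128*log(2)) - (-1/3) = -21 + 128*log(2).

-21 + 128*log(2)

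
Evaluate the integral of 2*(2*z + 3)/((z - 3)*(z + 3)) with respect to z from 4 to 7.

Factor the denominator: z**2 - 9 = (z + 3)(z - 3).
Partial fractions: 2*(2*z + 3)/((z - 3)*(z + 3)) = 1/(z + 3) + 3/(z - 3).
An antiderivative is F(z) = 3*log(z - 3) + log(z + 3).
Then F(7) - F(4) = (log(5) + 7*log(2)) - (log(7)) = -log(7) + log(5) + 7*log(2).

-log(7) + log(5) + 7*log(2)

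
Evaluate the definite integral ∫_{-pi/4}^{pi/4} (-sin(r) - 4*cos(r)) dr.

An antiderivative is F(r) = -4*sin(r) + cos(r).
Then F(pi/4) - F(-pi/4) = (-3*sqrt(2)/2) - (5*sqrt(2)/2) = -4*sqrt(2).

-4*sqrt(2)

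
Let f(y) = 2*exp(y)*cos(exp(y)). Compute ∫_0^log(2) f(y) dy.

Let u = exp(y), so du = exp(y) dy. When y = 0, u = 1; when y = log(2), u = 2.
The integral becomes 2·∫ cos(u) du from 1 to 2, with antiderivative 2*sin(u).
Back in y: F(y) = 2*sin(exp(y)).
Then F(log(2)) - F(0) = (2*sin(2)) - (2*sin(1)) = -2*sin(1) + 2*sin(2).

-2*sin(1) + 2*sin(2)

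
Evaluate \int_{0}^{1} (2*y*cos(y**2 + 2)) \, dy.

Let u = y**2 + 2, so du = 2*y dy. When y = 0, u = 2; when y = 1, u = 3.
The integral becomes ∫ cos(u) du from 2 to 3, with antiderivative sin(u).
Back in y: F(y) = sin(y**2 + 2).
Then F(1) - F(0) = (sin(3)) - (sin(2)) = -sin(2) + sin(3).

-sin(2) + sin(3)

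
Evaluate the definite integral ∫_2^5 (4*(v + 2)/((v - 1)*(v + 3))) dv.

-log(5) + 9*log(2)

Factor the denominator: v**2 + 2*v - 3 = (v + 3)(v - 1).
Partial fractions: 4*(v + 2)/((v - 1)*(v + 3)) = 1/(v + 3) + 3/(v - 1).
An antiderivative is F(v) = 3*log(v - 1) + log(v + 3).
Then F(5) - F(2) = (9*log(2)) - (log(5)) = -log(5) + 9*log(2).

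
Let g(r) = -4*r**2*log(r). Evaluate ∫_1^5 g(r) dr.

496/9 - 500*log(5)/3

Integrate by parts once (u = ln r, dv = -4*r**2 dr).
An antiderivative is F(r) = -4*r**3*(3*log(r) - 1)/9.
Then F(5) - F(1) = (500/9 - 500*log(5)/3) - (4/9) = 496/9 - 500*log(5)/3.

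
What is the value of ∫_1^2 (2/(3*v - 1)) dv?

-2*log(2)/3 + 2*log(5)/3

An antiderivative is F(v) = 2*log(3*v - 1)/3.
Then F(2) - F(1) = (2*log(5)/3) - (2*log(2)/3) = -2*log(2)/3 + 2*log(5)/3.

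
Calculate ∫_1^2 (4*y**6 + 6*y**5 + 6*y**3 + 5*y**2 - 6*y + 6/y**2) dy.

By the power rule, an antiderivative is F(y) = 4*y**7/7 + y**6 + 3*y**4/2 + 5*y**3/3 - 3*y**2 - 6/y.
Then F(2) - F(1) = (3349/21) - (-179/42) = 6877/42.

6877/42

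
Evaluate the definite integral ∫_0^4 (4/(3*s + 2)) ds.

4*log(7)/3

An antiderivative is F(s) = 4*log(3*s + 2)/3.
Then F(4) - F(0) = (4*log(14)/3) - (4*log(2)/3) = 4*log(7)/3.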